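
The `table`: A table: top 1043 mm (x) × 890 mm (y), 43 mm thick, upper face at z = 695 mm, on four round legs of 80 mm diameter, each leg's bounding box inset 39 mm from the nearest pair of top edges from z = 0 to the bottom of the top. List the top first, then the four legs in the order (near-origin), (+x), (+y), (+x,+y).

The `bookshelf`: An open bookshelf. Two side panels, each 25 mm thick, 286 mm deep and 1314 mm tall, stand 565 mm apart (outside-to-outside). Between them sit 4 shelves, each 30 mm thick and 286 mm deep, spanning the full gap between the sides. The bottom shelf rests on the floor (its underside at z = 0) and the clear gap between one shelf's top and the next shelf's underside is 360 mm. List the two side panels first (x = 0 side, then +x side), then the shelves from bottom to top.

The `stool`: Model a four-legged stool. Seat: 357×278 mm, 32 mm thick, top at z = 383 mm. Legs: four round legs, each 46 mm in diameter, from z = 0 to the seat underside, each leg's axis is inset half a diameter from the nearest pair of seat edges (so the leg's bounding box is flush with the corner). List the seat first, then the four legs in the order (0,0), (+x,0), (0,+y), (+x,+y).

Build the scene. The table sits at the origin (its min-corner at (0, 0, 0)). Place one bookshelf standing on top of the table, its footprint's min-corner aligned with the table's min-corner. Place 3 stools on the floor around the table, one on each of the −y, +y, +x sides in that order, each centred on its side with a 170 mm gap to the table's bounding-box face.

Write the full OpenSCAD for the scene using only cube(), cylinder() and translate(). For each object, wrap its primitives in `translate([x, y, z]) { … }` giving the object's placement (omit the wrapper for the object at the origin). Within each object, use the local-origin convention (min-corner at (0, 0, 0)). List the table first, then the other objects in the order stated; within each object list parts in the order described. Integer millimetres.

translate([0, 0, 652]) cube([1043, 890, 43]);
translate([79, 79, 0]) cylinder(h = 652, r = 40);
translate([964, 79, 0]) cylinder(h = 652, r = 40);
translate([79, 811, 0]) cylinder(h = 652, r = 40);
translate([964, 811, 0]) cylinder(h = 652, r = 40);
translate([0, 0, 695]) {
  cube([25, 286, 1314]);
  translate([540, 0, 0]) cube([25, 286, 1314]);
  translate([25, 0, 0]) cube([515, 286, 30]);
  translate([25, 0, 390]) cube([515, 286, 30]);
  translate([25, 0, 780]) cube([515, 286, 30]);
  translate([25, 0, 1170]) cube([515, 286, 30]);
}
translate([343, -448, 0]) {
  translate([0, 0, 351]) cube([357, 278, 32]);
  translate([23, 23, 0]) cylinder(h = 351, r = 23);
  translate([334, 23, 0]) cylinder(h = 351, r = 23);
  translate([23, 255, 0]) cylinder(h = 351, r = 23);
  translate([334, 255, 0]) cylinder(h = 351, r = 23);
}
translate([343, 1060, 0]) {
  translate([0, 0, 351]) cube([357, 278, 32]);
  translate([23, 23, 0]) cylinder(h = 351, r = 23);
  translate([334, 23, 0]) cylinder(h = 351, r = 23);
  translate([23, 255, 0]) cylinder(h = 351, r = 23);
  translate([334, 255, 0]) cylinder(h = 351, r = 23);
}
translate([1213, 306, 0]) {
  translate([0, 0, 351]) cube([357, 278, 32]);
  translate([23, 23, 0]) cylinder(h = 351, r = 23);
  translate([334, 23, 0]) cylinder(h = 351, r = 23);
  translate([23, 255, 0]) cylinder(h = 351, r = 23);
  translate([334, 255, 0]) cylinder(h = 351, r = 23);
}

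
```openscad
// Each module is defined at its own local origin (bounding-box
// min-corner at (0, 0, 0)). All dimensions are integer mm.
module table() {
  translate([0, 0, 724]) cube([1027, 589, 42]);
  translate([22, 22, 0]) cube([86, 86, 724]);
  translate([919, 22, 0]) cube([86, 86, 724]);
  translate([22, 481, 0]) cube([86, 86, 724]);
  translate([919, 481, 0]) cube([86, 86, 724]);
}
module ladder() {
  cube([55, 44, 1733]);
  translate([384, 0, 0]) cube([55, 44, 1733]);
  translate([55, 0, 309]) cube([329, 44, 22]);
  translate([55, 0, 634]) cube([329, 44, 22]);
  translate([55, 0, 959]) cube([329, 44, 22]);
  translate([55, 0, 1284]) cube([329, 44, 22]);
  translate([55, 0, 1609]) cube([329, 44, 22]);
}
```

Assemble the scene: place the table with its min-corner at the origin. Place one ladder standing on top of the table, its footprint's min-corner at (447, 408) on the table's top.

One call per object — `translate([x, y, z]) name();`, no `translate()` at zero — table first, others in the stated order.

table();
translate([447, 408, 766]) ladder();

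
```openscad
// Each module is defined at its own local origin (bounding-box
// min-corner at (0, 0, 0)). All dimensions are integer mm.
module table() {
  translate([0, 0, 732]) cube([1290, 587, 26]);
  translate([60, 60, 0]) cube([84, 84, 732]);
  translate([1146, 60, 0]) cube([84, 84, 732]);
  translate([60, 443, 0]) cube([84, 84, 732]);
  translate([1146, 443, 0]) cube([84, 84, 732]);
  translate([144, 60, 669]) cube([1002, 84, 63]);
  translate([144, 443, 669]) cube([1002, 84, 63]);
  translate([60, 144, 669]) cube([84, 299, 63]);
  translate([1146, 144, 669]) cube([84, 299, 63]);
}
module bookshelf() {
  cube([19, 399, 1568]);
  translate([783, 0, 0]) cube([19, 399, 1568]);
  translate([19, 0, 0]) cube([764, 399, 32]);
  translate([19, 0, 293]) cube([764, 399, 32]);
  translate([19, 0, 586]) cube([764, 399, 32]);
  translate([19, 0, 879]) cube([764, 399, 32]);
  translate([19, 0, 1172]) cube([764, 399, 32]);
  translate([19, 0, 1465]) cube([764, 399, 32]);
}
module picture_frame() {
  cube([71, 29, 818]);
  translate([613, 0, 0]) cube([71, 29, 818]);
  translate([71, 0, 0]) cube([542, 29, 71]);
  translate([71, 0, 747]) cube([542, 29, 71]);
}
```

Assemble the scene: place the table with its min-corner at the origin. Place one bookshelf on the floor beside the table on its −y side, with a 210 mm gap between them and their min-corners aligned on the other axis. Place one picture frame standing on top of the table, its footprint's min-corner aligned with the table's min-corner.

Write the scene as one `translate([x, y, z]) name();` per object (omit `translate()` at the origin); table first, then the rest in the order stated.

table();
translate([0, -609, 0]) bookshelf();
translate([0, 0, 758]) picture_frame();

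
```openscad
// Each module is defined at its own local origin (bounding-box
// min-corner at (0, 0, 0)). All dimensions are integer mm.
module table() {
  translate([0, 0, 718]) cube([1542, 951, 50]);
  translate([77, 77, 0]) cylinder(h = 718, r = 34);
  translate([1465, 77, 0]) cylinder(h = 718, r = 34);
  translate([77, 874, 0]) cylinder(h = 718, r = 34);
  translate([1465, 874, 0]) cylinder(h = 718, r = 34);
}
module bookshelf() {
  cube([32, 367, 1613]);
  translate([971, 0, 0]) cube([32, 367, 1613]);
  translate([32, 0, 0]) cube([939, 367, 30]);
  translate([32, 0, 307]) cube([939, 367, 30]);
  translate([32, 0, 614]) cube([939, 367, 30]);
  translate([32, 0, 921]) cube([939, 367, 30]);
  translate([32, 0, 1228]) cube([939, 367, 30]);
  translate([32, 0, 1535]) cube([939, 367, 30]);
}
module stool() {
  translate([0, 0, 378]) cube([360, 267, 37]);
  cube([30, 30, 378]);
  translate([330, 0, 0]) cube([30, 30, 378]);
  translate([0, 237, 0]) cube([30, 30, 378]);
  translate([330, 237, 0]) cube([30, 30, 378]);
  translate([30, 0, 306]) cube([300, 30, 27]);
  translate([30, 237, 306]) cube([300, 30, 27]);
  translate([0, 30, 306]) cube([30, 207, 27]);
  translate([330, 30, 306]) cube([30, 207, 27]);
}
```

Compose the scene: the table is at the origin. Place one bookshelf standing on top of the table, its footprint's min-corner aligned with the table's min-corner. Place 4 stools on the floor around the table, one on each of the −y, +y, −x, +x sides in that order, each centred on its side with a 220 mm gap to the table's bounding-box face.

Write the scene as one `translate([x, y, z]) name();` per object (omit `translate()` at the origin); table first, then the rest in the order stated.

table();
translate([0, 0, 768]) bookshelf();
translate([591, -487, 0]) stool();
translate([591, 1171, 0]) stool();
translate([-580, 342, 0]) stool();
translate([1762, 342, 0]) stool();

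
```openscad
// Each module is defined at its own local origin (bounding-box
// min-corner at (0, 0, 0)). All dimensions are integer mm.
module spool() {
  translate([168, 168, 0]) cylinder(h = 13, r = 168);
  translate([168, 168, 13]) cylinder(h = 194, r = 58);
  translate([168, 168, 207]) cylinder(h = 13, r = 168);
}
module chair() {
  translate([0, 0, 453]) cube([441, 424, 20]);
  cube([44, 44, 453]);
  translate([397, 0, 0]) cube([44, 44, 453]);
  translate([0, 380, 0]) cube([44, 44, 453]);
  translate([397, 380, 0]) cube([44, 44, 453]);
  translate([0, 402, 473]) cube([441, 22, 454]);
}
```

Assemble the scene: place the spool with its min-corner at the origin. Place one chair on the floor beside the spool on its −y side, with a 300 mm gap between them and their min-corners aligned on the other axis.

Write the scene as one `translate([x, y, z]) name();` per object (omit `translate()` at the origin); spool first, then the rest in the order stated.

spool();
translate([0, -724, 0]) chair();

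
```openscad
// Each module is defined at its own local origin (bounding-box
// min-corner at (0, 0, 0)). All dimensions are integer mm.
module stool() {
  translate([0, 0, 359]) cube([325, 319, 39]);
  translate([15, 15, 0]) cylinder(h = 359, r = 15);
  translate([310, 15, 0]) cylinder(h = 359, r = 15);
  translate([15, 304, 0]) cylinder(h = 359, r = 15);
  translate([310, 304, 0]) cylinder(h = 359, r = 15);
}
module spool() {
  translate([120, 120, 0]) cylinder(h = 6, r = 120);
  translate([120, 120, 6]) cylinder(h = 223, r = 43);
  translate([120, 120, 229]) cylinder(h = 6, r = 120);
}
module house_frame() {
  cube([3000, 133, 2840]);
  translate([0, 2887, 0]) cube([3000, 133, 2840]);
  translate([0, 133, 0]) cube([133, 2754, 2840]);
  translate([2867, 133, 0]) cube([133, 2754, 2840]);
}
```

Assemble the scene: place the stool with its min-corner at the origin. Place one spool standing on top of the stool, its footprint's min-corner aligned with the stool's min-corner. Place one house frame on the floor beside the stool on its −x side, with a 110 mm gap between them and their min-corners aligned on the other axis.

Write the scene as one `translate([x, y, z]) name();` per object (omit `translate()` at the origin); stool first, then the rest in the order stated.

stool();
translate([0, 0, 398]) spool();
translate([-3110, 0, 0]) house_frame();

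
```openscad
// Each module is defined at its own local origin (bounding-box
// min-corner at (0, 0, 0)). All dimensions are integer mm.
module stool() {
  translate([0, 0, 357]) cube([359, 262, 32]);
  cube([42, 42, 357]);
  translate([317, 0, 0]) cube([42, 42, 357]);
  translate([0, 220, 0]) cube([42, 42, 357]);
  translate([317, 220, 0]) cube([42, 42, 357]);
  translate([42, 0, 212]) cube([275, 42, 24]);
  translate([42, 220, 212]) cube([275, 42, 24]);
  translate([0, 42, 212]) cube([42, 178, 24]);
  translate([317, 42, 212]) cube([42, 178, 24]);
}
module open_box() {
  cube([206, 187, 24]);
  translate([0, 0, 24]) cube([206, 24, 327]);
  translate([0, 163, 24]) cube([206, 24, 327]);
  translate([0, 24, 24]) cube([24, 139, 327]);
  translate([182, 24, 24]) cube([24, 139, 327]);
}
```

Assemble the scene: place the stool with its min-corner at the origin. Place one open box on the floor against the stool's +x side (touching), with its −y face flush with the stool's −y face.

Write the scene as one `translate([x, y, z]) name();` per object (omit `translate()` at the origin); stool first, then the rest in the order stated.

stool();
translate([359, 0, 0]) open_box();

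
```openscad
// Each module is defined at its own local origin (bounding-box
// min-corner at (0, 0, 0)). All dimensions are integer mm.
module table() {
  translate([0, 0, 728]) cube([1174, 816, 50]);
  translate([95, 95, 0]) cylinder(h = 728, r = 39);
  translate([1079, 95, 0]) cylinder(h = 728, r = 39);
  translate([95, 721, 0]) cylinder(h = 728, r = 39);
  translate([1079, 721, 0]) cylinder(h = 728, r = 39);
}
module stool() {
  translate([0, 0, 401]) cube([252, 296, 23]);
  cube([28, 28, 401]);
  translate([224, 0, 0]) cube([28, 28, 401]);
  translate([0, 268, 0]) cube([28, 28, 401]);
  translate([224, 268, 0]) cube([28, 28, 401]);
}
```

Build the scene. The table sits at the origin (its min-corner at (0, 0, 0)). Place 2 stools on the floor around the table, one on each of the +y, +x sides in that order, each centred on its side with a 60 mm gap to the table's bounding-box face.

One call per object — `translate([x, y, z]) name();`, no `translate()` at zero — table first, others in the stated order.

table();
translate([461, 876, 0]) stool();
translate([1234, 260, 0]) stool();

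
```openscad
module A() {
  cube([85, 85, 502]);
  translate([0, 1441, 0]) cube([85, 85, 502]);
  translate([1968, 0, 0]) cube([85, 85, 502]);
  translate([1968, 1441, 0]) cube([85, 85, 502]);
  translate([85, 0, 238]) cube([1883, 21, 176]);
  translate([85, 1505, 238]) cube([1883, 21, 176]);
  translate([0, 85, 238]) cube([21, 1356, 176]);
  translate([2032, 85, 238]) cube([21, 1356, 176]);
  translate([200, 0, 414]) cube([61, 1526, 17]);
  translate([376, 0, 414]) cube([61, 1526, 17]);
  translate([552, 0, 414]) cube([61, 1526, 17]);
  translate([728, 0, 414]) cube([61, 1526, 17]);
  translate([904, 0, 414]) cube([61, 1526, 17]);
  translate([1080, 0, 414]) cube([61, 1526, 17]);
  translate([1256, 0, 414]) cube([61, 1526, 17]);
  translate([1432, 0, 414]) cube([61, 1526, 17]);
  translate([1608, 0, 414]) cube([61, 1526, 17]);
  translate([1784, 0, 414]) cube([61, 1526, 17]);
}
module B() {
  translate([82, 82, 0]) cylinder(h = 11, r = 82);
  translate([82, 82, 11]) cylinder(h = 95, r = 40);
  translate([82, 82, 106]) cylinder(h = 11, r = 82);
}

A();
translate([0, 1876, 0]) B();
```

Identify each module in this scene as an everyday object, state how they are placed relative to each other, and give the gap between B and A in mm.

A is a bed frame. B is a spool. The spool is on the floor beside the bed frame on its +y side. The gap between the spool and the bed frame is 350 mm.

The spool's nearest face is 350 mm from the bed frame's +y face.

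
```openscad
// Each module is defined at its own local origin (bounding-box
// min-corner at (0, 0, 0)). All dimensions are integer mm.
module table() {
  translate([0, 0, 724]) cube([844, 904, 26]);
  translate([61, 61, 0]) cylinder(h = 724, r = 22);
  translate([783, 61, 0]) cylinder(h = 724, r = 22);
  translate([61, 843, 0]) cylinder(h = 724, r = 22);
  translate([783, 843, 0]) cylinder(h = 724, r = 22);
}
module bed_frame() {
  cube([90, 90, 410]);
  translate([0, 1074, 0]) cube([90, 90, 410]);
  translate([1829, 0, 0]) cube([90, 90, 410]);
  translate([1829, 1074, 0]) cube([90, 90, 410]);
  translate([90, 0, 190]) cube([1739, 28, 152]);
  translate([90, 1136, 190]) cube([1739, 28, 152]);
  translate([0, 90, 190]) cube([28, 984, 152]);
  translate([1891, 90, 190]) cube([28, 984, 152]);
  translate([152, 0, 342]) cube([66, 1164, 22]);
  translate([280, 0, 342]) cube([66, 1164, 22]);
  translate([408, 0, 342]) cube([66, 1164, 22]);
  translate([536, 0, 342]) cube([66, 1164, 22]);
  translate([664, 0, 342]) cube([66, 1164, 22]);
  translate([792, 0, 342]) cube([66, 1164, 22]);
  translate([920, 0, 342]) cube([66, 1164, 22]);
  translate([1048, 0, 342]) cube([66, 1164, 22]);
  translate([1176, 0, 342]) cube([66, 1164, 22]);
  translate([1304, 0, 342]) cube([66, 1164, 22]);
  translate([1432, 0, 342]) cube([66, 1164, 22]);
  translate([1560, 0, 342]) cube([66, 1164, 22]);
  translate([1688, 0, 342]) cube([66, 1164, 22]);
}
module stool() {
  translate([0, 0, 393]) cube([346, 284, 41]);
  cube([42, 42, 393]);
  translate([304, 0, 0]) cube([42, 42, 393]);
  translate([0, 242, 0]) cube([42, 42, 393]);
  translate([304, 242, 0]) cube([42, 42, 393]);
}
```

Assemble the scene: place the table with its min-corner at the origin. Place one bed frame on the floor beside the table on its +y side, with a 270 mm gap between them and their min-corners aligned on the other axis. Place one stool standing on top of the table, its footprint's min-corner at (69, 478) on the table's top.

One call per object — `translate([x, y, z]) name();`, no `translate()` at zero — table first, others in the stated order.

table();
translate([0, 1174, 0]) bed_frame();
translate([69, 478, 750]) stool();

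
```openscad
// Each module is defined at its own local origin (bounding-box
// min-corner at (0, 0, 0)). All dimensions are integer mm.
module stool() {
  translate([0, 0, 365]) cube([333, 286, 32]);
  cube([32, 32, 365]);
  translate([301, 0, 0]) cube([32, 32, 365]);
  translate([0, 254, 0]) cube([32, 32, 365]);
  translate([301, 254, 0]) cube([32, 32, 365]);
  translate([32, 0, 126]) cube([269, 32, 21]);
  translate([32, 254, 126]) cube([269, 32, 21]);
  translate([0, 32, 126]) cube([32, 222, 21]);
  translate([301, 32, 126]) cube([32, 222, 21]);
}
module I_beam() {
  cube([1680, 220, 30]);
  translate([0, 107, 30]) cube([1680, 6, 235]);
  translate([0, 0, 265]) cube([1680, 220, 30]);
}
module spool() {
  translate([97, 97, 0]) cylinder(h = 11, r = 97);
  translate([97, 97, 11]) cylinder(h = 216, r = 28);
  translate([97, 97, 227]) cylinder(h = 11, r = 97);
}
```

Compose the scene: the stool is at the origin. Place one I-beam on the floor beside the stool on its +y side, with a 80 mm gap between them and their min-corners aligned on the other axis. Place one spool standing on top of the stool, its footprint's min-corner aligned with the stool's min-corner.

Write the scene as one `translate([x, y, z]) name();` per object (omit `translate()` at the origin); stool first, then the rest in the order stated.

stool();
translate([0, 366, 0]) I_beam();
translate([0, 0, 397]) spool();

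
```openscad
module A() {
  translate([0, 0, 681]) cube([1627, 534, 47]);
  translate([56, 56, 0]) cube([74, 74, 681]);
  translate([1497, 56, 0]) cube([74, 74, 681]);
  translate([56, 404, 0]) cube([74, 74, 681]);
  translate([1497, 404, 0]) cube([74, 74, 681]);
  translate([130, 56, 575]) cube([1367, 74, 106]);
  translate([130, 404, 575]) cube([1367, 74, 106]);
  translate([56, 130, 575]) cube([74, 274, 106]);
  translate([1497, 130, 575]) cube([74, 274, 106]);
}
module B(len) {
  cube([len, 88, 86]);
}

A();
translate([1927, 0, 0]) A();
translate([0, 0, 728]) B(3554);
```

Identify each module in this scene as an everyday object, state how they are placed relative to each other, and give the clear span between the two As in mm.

A is a table. B is a beam. A beam spans the tops of two tables. The clear span between the two tables is 300 mm.

Second table starts at x = 1927; first ends at x = 1627; clear span = 1927 − 1627 = 300 mm.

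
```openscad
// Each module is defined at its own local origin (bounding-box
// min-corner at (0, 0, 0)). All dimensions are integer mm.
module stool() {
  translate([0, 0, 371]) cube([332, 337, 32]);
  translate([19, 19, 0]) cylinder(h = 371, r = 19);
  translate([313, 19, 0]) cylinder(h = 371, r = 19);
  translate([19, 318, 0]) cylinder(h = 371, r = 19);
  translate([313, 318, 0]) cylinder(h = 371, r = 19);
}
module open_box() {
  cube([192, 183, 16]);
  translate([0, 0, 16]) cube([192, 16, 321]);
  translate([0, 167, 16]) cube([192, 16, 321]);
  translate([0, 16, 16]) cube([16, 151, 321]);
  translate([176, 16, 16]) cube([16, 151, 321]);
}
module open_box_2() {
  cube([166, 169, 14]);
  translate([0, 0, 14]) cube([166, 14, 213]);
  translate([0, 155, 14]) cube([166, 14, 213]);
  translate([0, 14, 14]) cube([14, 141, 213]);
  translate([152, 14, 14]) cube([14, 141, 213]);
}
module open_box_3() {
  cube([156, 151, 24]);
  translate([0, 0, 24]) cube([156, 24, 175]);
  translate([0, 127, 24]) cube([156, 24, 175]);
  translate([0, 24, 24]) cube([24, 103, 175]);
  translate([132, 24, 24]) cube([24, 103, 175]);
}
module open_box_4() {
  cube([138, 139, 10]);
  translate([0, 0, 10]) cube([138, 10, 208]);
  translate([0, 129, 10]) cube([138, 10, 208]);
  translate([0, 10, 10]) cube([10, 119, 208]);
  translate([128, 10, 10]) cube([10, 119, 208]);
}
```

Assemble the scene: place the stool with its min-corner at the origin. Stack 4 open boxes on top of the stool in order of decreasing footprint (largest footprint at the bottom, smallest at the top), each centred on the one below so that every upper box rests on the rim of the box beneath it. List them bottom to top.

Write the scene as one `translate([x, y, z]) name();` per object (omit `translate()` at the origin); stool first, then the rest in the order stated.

stool();
translate([70, 77, 403]) open_box();
translate([83, 84, 740]) open_box_2();
translate([88, 93, 967]) open_box_3();
translate([97, 99, 1166]) open_box_4();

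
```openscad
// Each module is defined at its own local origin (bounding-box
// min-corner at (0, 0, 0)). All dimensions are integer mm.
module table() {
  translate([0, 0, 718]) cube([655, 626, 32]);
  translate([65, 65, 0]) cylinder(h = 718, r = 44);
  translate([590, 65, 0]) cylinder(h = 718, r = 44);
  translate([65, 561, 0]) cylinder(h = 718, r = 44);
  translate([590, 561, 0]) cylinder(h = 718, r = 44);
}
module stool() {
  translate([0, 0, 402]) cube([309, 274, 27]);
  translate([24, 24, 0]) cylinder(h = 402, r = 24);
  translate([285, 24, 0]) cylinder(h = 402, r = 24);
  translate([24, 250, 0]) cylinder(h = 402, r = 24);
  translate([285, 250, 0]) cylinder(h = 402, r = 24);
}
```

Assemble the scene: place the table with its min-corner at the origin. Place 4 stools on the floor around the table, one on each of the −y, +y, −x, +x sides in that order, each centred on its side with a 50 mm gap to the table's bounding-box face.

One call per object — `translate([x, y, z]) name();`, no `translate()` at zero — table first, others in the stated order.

table();
translate([173, -324, 0]) stool();
translate([173, 676, 0]) stool();
translate([-359, 176, 0]) stool();
translate([705, 176, 0]) stool();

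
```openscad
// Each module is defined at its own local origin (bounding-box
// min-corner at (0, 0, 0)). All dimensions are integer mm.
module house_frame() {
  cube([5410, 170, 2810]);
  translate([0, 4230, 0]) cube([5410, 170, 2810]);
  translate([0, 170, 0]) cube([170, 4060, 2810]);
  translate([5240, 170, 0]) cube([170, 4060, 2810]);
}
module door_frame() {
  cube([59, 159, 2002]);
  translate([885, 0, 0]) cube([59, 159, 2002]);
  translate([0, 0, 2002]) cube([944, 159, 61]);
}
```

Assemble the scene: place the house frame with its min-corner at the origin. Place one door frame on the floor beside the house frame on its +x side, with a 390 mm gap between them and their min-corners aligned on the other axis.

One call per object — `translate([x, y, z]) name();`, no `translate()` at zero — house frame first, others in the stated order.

house_frame();
translate([5800, 0, 0]) door_frame();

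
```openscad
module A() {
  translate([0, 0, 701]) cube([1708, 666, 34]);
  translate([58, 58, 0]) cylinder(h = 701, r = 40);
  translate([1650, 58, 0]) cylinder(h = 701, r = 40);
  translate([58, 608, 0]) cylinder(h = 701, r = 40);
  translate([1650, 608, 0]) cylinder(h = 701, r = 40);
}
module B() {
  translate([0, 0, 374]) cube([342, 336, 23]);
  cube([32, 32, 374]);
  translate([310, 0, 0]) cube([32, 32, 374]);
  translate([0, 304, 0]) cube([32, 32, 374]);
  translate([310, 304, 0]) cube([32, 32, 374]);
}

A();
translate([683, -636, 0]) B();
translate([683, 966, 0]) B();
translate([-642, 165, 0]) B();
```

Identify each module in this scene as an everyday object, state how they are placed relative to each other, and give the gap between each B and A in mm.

A is a table. B is a stool. Three stools sit around the table at the −y, +y, −x sides. The gap between each stool and the table is 300 mm.

Each stool's nearest face is 300 mm from the table's bounding box.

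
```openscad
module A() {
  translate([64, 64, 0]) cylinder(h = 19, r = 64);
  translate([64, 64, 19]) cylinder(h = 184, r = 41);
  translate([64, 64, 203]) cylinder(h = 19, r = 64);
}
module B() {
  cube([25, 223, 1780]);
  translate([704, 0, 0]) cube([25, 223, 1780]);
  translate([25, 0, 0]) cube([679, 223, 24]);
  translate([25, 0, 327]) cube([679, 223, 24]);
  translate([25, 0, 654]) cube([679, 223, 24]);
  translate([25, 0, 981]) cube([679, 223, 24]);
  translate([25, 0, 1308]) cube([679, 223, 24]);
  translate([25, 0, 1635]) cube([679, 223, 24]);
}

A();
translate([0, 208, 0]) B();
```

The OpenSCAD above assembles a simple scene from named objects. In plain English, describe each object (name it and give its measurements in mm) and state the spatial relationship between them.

A is a spool: two coaxial disc flanges of radius 64 mm and thickness 19 mm, joined by a core cylinder of radius 41 mm and height 184 mm. The lower flange rests on z = 0 and the three cylinders share a vertical axis.

B is a bookshelf 729 mm wide overall, 223 mm deep and 1780 mm tall. The two sides are 25 mm thick vertical panels. 6 horizontal shelves of 24 mm thickness span between the inner faces of the sides; the lowest shelf sits on the floor and shelves are stacked with a clear vertical gap of 303 mm between each pair.

The bookshelf is on the floor beside the spool on its +y side.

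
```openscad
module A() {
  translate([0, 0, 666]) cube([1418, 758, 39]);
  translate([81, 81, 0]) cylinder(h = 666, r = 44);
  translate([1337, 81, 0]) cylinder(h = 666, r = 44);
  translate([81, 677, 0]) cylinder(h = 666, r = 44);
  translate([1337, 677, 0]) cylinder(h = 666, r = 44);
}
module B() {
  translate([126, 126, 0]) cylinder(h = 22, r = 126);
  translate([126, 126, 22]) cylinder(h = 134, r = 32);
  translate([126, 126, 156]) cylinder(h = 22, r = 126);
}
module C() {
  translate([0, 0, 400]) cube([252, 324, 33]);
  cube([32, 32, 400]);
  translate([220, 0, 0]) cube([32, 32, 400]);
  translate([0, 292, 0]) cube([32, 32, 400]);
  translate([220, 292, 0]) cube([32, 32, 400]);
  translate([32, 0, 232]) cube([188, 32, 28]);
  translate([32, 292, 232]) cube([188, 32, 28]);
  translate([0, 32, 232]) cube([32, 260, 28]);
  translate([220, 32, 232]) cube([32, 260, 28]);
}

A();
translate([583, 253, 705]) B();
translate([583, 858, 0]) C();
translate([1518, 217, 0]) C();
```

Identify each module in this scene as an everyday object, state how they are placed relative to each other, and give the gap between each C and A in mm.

Each stool's nearest face is 100 mm from the table's bounding box.

A is a table. B is a spool. C is a stool. The spool is on top of the table, centred. Two stools sit around the table at the +y, +x sides. The gap between each stool and the table is 100 mm.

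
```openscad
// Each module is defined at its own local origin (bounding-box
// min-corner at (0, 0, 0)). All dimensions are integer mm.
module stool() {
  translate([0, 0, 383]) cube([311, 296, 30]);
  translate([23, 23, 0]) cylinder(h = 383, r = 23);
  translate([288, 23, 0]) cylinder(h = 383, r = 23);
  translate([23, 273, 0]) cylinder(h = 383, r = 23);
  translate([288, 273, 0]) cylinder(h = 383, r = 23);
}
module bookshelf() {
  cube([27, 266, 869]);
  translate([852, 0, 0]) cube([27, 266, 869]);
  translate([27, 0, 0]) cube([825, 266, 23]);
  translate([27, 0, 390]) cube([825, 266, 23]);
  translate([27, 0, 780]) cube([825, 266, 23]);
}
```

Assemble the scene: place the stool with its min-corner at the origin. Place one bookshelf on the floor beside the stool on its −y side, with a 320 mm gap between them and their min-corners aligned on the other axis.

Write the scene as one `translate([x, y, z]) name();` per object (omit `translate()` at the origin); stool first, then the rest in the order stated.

stool();
translate([0, -586, 0]) bookshelf();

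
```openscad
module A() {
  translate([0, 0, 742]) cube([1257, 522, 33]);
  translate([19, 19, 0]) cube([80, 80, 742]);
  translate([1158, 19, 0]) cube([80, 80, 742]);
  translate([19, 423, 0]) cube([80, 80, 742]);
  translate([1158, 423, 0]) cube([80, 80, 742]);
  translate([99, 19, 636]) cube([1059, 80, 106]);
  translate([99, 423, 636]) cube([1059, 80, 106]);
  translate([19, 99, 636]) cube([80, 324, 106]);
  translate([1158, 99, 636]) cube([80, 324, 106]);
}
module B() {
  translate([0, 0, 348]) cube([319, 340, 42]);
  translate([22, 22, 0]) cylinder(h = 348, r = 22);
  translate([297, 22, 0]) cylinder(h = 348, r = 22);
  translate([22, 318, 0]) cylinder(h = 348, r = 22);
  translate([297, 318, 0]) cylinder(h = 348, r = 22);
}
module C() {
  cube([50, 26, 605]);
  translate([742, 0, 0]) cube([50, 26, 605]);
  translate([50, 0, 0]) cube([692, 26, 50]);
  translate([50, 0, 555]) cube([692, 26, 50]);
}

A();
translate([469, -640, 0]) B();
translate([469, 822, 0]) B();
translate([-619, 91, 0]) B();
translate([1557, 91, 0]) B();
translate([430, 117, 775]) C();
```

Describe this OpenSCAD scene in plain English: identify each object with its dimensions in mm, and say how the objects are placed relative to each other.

A is a table with a 1257×522 mm rectangular top, 33 mm thick, top surface at z = 775 mm, supported by four 80×80 mm square legs, each inset 19 mm from the nearest pair of top edges, running from the floor. Four apron rails, 80 mm thick and 106 mm tall, run between adjacent legs with their top edges flush with the underside of the top and their outer faces flush with the legs' outer faces.

B is a four-legged stool. The seat is 319×340 mm, 42 mm thick, top at z = 390 mm. It stands on four round legs, each 44 mm in diameter, from z = 0 to the seat underside, each leg's axis is inset half a diameter from the nearest pair of seat edges (so the leg's bounding box is flush with the corner).

C is a rectangular picture frame lying in the x–z plane (depth along y). The opening is 692 mm wide (x) by 505 mm tall (z), surrounded by a border 50 mm wide on all four sides. The frame is 26 mm deep and is made of two full-height vertical stiles with two horizontal rails fitted between them.

Four stools sit around the table at the −y, +y, −x, +x sides. The picture frame is on top of the table.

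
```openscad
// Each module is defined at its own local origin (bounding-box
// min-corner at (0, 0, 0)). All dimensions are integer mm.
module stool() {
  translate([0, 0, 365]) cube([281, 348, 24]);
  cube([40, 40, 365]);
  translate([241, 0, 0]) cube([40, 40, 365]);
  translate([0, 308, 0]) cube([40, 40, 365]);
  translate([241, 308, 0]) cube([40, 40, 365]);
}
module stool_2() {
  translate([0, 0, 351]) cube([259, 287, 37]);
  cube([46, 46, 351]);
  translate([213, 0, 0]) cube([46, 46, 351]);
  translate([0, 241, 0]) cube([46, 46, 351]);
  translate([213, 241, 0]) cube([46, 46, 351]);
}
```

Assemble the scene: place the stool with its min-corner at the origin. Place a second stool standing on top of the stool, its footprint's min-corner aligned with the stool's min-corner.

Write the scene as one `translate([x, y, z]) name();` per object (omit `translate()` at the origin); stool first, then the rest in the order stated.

stool();
translate([0, 0, 389]) stool_2();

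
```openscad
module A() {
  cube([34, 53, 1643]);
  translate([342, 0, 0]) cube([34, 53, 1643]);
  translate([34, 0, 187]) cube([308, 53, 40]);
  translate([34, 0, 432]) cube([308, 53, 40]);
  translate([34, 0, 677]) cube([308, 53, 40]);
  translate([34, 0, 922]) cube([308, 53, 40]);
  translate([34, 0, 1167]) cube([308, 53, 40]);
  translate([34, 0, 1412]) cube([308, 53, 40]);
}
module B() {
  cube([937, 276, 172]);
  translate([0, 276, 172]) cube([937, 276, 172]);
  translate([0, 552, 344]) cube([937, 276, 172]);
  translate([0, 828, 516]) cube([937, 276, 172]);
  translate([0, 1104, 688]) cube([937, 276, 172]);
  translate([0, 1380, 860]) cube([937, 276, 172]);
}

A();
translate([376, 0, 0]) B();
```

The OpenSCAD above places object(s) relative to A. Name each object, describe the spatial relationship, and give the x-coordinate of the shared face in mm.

The ladder's +x face and the staircase's −x face are both at x = 376 mm.

A is a ladder. B is a staircase. The staircase is against the ladder's +x side, with their −y faces flush. The x-coordinate of the shared face is 376 mm.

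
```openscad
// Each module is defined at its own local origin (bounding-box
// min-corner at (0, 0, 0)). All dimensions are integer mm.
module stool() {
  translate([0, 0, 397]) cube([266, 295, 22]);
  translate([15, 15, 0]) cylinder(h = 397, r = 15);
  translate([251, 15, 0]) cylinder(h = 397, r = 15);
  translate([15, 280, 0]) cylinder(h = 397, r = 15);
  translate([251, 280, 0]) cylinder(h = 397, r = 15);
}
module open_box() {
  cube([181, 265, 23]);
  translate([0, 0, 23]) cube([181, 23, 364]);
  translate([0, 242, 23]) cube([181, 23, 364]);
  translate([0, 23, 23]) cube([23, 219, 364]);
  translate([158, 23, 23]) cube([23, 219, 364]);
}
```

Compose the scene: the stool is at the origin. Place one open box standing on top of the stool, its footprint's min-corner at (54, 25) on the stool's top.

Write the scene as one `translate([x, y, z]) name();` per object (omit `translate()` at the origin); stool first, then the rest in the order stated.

stool();
translate([54, 25, 419]) open_box();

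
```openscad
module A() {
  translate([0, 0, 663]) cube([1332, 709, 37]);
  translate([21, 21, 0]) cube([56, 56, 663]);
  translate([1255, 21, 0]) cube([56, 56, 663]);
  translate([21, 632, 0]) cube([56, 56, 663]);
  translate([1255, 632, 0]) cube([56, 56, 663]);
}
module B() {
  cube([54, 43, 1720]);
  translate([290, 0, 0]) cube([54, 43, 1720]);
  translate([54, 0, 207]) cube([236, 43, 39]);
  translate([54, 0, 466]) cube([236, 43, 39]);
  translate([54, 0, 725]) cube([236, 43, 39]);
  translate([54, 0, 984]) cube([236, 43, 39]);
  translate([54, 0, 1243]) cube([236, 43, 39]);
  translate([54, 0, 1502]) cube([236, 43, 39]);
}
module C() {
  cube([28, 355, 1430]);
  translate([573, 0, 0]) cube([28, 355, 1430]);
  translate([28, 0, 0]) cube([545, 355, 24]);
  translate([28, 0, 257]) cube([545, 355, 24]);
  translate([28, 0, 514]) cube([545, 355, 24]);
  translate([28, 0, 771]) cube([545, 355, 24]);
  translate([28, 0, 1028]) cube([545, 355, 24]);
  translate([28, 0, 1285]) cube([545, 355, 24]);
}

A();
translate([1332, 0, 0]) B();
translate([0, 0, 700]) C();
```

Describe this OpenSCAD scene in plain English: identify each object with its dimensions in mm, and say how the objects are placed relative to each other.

A is a table: top 1332 mm (x) × 709 mm (y), 37 mm thick, upper face at z = 700 mm, on four 56×56 mm square legs, each inset 21 mm from the nearest pair of top edges, running from z = 0 to the bottom of the top.

B is a wooden ladder with two side rails of 54×43 mm section and 1720 mm height, set 344 mm apart overall. Between them run 6 rectangular rungs (43 mm deep, 39 mm thick), front faces flush with the rails' −y face. The bottom of the first rung is 207 mm above the floor and each subsequent rung is 259 mm higher than the one below.

C is a bookshelf 601 mm wide overall, 355 mm deep and 1430 mm tall. The two sides are 28 mm thick vertical panels. 6 horizontal shelves of 24 mm thickness span between the inner faces of the sides; the lowest shelf sits on the floor and shelves are stacked with a clear vertical gap of 233 mm between each pair.

The ladder is against the table's +x side, with their −y faces flush. The bookshelf is on top of the table.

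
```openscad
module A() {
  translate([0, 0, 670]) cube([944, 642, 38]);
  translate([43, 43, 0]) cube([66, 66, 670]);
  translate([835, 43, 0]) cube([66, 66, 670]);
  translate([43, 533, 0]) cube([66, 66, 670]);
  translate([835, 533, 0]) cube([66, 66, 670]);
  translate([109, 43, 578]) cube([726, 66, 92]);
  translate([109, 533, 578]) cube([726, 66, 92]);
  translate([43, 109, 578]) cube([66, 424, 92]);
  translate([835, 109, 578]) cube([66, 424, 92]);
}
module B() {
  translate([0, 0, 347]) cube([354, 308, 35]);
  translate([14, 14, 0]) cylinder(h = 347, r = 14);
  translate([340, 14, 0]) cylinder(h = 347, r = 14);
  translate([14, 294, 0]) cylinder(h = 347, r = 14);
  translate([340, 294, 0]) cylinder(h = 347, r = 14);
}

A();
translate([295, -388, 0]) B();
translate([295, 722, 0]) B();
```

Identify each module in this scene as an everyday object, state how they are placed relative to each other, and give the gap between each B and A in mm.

A is a table. B is a stool. Two stools sit around the table at the −y, +y sides. The gap between each stool and the table is 80 mm.

Each stool's nearest face is 80 mm from the table's bounding box.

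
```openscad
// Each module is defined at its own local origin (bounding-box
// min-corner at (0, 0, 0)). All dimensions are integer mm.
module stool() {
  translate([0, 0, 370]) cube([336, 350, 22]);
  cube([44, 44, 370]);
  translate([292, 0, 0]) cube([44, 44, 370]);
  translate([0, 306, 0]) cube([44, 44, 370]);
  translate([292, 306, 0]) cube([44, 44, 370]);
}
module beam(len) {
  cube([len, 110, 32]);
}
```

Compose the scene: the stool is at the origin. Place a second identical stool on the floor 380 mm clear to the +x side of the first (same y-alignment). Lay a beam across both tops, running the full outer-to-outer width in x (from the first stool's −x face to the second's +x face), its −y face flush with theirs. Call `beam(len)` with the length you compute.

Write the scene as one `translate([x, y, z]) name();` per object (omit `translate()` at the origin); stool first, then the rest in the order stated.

stool();
translate([716, 0, 0]) stool();
translate([0, 0, 392]) beam(1052);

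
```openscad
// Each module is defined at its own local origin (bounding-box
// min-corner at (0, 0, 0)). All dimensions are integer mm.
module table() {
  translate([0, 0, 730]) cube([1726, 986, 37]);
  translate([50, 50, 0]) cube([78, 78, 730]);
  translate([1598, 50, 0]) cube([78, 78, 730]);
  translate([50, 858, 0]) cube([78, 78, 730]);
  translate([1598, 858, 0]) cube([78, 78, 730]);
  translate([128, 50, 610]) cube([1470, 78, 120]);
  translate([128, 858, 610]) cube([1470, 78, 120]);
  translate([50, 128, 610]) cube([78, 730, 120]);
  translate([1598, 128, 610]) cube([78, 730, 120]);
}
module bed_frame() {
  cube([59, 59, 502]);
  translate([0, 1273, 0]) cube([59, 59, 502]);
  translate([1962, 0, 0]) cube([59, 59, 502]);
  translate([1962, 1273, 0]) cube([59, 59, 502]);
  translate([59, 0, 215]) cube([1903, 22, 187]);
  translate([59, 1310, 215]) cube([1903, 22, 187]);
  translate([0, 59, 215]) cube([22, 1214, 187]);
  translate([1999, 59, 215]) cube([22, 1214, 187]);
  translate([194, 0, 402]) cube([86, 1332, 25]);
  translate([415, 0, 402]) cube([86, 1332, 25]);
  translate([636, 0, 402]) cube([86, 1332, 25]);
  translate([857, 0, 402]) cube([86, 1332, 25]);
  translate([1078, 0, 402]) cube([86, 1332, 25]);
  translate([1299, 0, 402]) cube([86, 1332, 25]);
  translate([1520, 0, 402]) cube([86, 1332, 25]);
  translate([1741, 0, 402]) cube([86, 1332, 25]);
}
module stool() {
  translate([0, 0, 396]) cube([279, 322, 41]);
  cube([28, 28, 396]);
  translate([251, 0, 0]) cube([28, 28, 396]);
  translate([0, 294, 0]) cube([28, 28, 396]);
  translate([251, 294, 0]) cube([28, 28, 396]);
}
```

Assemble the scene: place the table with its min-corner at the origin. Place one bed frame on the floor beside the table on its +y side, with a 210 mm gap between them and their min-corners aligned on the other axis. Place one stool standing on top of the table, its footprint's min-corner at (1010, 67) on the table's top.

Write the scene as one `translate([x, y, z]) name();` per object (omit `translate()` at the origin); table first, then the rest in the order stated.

table();
translate([0, 1196, 0]) bed_frame();
translate([1010, 67, 767]) stool();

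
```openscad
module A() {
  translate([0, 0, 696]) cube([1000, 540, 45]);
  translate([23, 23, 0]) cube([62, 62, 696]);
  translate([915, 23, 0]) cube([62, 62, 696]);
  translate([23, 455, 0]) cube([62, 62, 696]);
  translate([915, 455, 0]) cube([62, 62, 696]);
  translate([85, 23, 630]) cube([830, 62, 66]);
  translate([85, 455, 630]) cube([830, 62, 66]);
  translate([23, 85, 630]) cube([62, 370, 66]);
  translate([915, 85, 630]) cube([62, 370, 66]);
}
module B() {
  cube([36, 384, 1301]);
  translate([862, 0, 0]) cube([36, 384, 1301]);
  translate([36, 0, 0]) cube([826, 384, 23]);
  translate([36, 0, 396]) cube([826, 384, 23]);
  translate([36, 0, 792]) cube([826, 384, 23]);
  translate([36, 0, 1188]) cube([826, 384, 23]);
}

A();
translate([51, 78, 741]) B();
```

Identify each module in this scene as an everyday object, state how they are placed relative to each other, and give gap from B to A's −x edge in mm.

A is a table. B is a bookshelf. The bookshelf is on top of the table, centred. The gap from the bookshelf to the table's −x edge is 51 mm.

The bookshelf's min-x is at 51; the table's min-x is 0; gap = 51 mm.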